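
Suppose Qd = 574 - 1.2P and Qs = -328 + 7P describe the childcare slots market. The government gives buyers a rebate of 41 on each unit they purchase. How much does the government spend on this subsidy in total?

Pre-subsidy: 574 - 1.2P = -328 + 7P gives P* = 110, Q* = 442.
With the rebate, buyers effectively pay Pb = Ps − 41, where Ps is the price sellers receive.
Demand in terms of Ps becomes Qd = 574 − 1.2(Ps − 41) = 623.2 - 1.2Ps. Setting this equal to supply: 623.2 - 1.2Ps = -328 + 7Ps, so Ps = 116.
Buyers pay Pb = 116 − 41 = 75; Q' = -328 + 7·116 = 484.
Government outlay = subsidy × quantity = 41 × 484 = 19844.

Government cost = 19844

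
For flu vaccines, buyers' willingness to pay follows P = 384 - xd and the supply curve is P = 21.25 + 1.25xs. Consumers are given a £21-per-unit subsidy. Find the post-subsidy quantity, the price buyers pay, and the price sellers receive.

x' = 1535/9; buyers pay 1921/9; sellers receive 2110/9

Pre-subsidy: 384 - x = 21.25 + 1.25x gives x* = 1451/9 and P* = 2005/9.
With the rebate, buyers effectively pay Pb = Ps − 21, where Ps is the price sellers receive.
On the curves, Pb = 384 - x and Ps = 21.25 + 1.25x; the wedge Ps − Pb = 21 gives 21.25 + 1.25x − (384 - x) = 21, so x' = 1535/9.
Then Pb = 384 − 1·(1535/9) = 1921/9 and Ps = 21.25 + 1.25·(1535/9) = 2110/9.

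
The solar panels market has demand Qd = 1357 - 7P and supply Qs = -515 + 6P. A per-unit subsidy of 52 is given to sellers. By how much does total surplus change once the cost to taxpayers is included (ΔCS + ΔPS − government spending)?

Pre-subsidy: 1357 - 7P = -515 + 6P gives P* = 144, Q* = 349.
With the subsidy, sellers receive Ps = Pb + 52 for each unit, where Pb is the price buyers pay.
Supply in terms of Pb becomes Qs = -515 + 6(Pb + 52) = -203 + 6Pb. Setting this equal to demand: 1357 - 7Pb = -203 + 6Pb, so Pb = 120.
Sellers receive Ps = 120 + 52 = 172; Q' = 1357 − 7·120 = 517.
ΔCS = ½(349 + 517)(144 − 120) = 10392; ΔPS = ½(349 + 517)(172 − 144) = 12124.
Government spending = 52 × 517 = 26884.
Net change = 10392 + 12124 − 26884 = -4368. The loss equals the DWL triangle ½·52·168.

Net change in total surplus = -4368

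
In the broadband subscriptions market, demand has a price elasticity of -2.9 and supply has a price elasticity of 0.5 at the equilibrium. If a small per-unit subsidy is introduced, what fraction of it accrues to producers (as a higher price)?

For a small subsidy around the equilibrium, the benefit split depends on the relative slopes, which at a point are proportional to the elasticities.
Buyer share = εs/(εs + |εd|) = 0.5/(0.5 + 2.9) = 5/34; seller share = |εd|/(εs + |εd|) = 29/34.
So producers capture 29/34 of the subsidy.

Producer share = 29/34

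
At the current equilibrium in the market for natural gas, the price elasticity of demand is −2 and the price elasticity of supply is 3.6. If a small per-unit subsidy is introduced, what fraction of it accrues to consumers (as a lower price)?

Consumer share = 9/14

For a small subsidy around the equilibrium, the benefit split depends on the relative slopes, which at a point are proportional to the elasticities.
Buyer share = εs/(εs + |εd|) = 3.6/(3.6 + 2) = 9/14; seller share = |εd|/(εs + |εd|) = 5/14.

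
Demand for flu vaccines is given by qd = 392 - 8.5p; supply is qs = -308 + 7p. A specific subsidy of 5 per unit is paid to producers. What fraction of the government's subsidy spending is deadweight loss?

DWL / government spending = 85/242

Pre-subsidy: 392 - 8.5p = -308 + 7p gives p* = 1400/31, q* = 252/31.
With the subsidy, sellers receive ps = pb + 5 for each unit, where pb is the price buyers pay.
Supply in terms of pb becomes qs = -308 + 7(pb + 5) = -273 + 7pb. Setting this equal to demand: 392 - 8.5pb = -273 + 7pb, so pb = 1330/31.
Sellers receive ps = 1330/31 + 5 = 1485/31; q' = 392 − 8.5·(1330/31) = 847/31.
ΔCS = ½(252/31 + 847/31)(1400/31 − 1330/31) = 38465/961; ΔPS = ½(252/31 + 847/31)(1485/31 − 1400/31) = 93415/1922.
Government spending = 5 × 847/31 = 4235/31.
DWL = ½ × 5 × (847/31 − 252/31) = 2975/62; fraction = (2975/62) / (4235/31) = 85/242.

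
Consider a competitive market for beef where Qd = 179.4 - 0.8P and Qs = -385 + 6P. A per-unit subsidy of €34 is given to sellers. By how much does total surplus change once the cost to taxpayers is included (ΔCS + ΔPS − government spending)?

Pre-subsidy: 179.4 - 0.8P = -385 + 6P gives P* = 83, Q* = 113.
With the subsidy, sellers receive Ps = Pb + 34 for each unit, where Pb is the price buyers pay.
Supply in terms of Pb becomes Qs = -385 + 6(Pb + 34) = -181 + 6Pb. Setting this equal to demand: 179.4 - 0.8Pb = -181 + 6Pb, so Pb = 53.
Sellers receive Ps = 53 + 34 = 87; Q' = 179.4 − 0.8·53 = 137.
ΔCS = ½(113 + 137)(83 − 53) = 3750; ΔPS = ½(113 + 137)(87 − 83) = 500.
Government spending = 34 × 137 = 4658.
Net change = 3750 + 500 − 4658 = -408. The loss equals the DWL triangle ½·34·24.

Net change in total surplus = -€408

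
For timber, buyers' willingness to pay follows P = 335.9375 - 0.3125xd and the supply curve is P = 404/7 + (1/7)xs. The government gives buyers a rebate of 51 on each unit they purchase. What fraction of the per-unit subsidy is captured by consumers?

Pre-subsidy: 335.9375 - 0.3125x = 404/7 + (1/7)x gives x* = 611 and P* = 145.
With the rebate, buyers effectively pay Pb = Ps − 51, where Ps is the price sellers receive.
On the curves, Pb = 335.9375 - 0.3125x and Ps = 404/7 + (1/7)x; the wedge Ps − Pb = 51 gives 404/7 + (1/7)x − (335.9375 - 0.3125x) = 51, so x' = 723.
Then Pb = 335.9375 − 0.3125·723 = 110 and Ps = 404/7 + (1/7)·723 = 161.
Buyers' price falls by P* − Pb = 145 − 110 = 35; sellers' price rises by Ps − P* = 161 − 145 = 16.
So consumers capture 35/51 = 35/51 of each unit of subsidy.

Consumer share = 35/51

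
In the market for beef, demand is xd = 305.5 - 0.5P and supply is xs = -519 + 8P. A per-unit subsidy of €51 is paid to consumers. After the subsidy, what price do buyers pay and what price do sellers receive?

Buyers pay €49; sellers receive €100

Pre-subsidy: 305.5 - 0.5P = -519 + 8P gives P* = 97, x* = 257.
With the rebate, buyers effectively pay Pb = Ps − 51, where Ps is the price sellers receive.
Demand in terms of Ps becomes xd = 305.5 − 0.5(Ps − 51) = 331 - 0.5Ps. Setting this equal to supply: 331 - 0.5Ps = -519 + 8Ps, so Ps = 100.
Buyers pay Pb = 100 − 51 = 49; x' = -519 + 8·100 = 281.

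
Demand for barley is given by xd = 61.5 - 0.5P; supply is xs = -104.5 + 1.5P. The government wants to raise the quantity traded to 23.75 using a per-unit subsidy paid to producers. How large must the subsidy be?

Required subsidy s = 10 per unit

At x = 23.75, invert demand for the buyer price: Pb = (61.5 − 23.75)/0.5 = 75.5; invert supply for the seller price: Ps = (23.75 − (-104.5))/1.5 = 85.5.
The subsidy must fill the gap: s = Ps − Pb = 85.5 − 75.5 = 10.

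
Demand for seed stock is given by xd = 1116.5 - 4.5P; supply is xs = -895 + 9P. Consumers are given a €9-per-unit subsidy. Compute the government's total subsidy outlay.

Government cost = €4257

Pre-subsidy: 1116.5 - 4.5P = -895 + 9P gives P* = 149, x* = 446.
With the rebate, buyers effectively pay Pb = Ps − 9, where Ps is the price sellers receive.
Demand in terms of Ps becomes xd = 1116.5 − 4.5(Ps − 9) = 1157 - 4.5Ps. Setting this equal to supply: 1157 - 4.5Ps = -895 + 9Ps, so Ps = 152.
Buyers pay Pb = 152 − 9 = 143; x' = -895 + 9·152 = 473.
Government outlay = subsidy × quantity = 9 × 473 = 4257.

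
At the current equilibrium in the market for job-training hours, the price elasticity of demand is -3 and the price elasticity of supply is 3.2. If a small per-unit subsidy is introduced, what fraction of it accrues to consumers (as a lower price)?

For a small subsidy around the equilibrium, the benefit split depends on the relative slopes, which at a point are proportional to the elasticities.
Buyer share = εs/(εs + |εd|) = 3.2/(3.2 + 3) = 16/31; seller share = |εd|/(εs + |εd|) = 15/31.

Consumer share = 16/31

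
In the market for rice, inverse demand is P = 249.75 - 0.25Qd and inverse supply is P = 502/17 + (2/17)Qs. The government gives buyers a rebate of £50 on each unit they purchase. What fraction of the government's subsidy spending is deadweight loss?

Pre-subsidy: 249.75 - 0.25Q = 502/17 + (2/17)Q gives Q* = 599 and P* = 100.
With the rebate, buyers effectively pay Pb = Ps − 50, where Ps is the price sellers receive.
On the curves, Pb = 249.75 - 0.25Q and Ps = 502/17 + (2/17)Q; the wedge Ps − Pb = 50 gives 502/17 + (2/17)Q − (249.75 - 0.25Q) = 50, so Q' = 735.
Then Pb = 249.75 − 0.25·735 = 66 and Ps = 502/17 + (2/17)·735 = 116.
ΔCS = ½(599 + 735)(100 − 66) = 22678; ΔPS = ½(599 + 735)(116 − 100) = 10672.
Government spending = 50 × 735 = 36750.
DWL = ½ × 50 × (735 − 599) = 3400; fraction = 3400 / 36750 = 68/735.

DWL / government spending = 68/735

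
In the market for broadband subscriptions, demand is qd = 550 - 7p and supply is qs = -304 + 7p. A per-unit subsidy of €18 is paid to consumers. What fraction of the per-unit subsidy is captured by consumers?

Pre-subsidy: 550 - 7p = -304 + 7p gives p* = 61, q* = 123.
With the rebate, buyers effectively pay pb = ps − 18, where ps is the price sellers receive.
Demand in terms of ps becomes qd = 550 − 7(ps − 18) = 676 - 7ps. Setting this equal to supply: 676 - 7ps = -304 + 7ps, so ps = 70.
Buyers pay pb = 70 − 18 = 52; q' = -304 + 7·70 = 186.
Buyers' price falls by p* − pb = 61 − 52 = 9; sellers' price rises by ps − p* = 70 − 61 = 9.
So consumers capture 9/18 = 0.5 of each unit of subsidy.

Consumer share = 0.5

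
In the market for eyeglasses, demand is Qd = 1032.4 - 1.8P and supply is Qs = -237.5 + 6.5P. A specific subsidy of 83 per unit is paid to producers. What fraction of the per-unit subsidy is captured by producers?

Producer share = 18/83

Pre-subsidy: 1032.4 - 1.8P = -237.5 + 6.5P gives P* = 153, Q* = 757.
With the subsidy, sellers receive Ps = Pb + 83 for each unit, where Pb is the price buyers pay.
Supply in terms of Pb becomes Qs = -237.5 + 6.5(Pb + 83) = 302 + 6.5Pb. Setting this equal to demand: 1032.4 - 1.8Pb = 302 + 6.5Pb, so Pb = 88.
Sellers receive Ps = 88 + 83 = 171; Q' = 1032.4 − 1.8·88 = 874.
Buyers' price falls by P* − Pb = 153 − 88 = 65; sellers' price rises by Ps − P* = 171 − 153 = 18.
So producers capture 18/83 = 18/83 of each unit of subsidy.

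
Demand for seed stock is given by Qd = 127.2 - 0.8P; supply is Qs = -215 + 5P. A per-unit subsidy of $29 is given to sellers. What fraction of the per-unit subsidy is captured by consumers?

Pre-subsidy: 127.2 - 0.8P = -215 + 5P gives P* = 59, Q* = 80.
With the subsidy, sellers receive Ps = Pb + 29 for each unit, where Pb is the price buyers pay.
Supply in terms of Pb becomes Qs = -215 + 5(Pb + 29) = -70 + 5Pb. Setting this equal to demand: 127.2 - 0.8Pb = -70 + 5Pb, so Pb = 34.
Sellers receive Ps = 34 + 29 = 63; Q' = 127.2 − 0.8·34 = 100.
Buyers' price falls by P* − Pb = 59 − 34 = 25; sellers' price rises by Ps − P* = 63 − 59 = 4.
So consumers capture 25/29 = 25/29 of each unit of subsidy.

Consumer share = 25/29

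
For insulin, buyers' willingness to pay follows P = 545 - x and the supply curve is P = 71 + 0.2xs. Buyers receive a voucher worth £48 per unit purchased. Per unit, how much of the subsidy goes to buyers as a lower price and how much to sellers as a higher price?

Pre-subsidy: 545 - x = 71 + 0.2x gives x* = 395 and P* = 150.
With the rebate, buyers effectively pay Pb = Ps − 48, where Ps is the price sellers receive.
On the curves, Pb = 545 - x and Ps = 71 + 0.2x; the wedge Ps − Pb = 48 gives 71 + 0.2x − (545 - x) = 48, so x' = 435.
Then Pb = 545 − 1·435 = 110 and Ps = 71 + 0.2·435 = 158.
Buyers' price falls by P* − Pb = 150 − 110 = 40; sellers' price rises by Ps − P* = 158 − 150 = 8.

Buyers gain £40 per unit; sellers gain £8 per unit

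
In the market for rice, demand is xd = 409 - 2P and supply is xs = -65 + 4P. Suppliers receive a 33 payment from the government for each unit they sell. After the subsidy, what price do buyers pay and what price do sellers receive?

Pre-subsidy: 409 - 2P = -65 + 4P gives P* = 79, x* = 251.
With the subsidy, sellers receive Ps = Pb + 33 for each unit, where Pb is the price buyers pay.
Supply in terms of Pb becomes xs = -65 + 4(Pb + 33) = 67 + 4Pb. Setting this equal to demand: 409 - 2Pb = 67 + 4Pb, so Pb = 57.
Sellers receive Ps = 57 + 33 = 90; x' = 409 − 2·57 = 295.

Buyers pay 57; sellers receive 90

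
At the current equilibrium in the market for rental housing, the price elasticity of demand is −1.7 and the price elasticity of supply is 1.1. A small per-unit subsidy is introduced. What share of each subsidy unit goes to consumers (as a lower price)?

For a small subsidy around the equilibrium, the benefit split depends on the relative slopes, which at a point are proportional to the elasticities.
Buyer share = εs/(εs + |εd|) = 1.1/(1.1 + 1.7) = 11/28; seller share = |εd|/(εs + |εd|) = 17/28.

Consumer share = 11/28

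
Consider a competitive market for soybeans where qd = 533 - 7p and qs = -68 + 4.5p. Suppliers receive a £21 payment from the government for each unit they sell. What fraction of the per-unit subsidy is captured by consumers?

Pre-subsidy: 533 - 7p = -68 + 4.5p gives p* = 1202/23, q* = 3845/23.
With the subsidy, sellers receive ps = pb + 21 for each unit, where pb is the price buyers pay.
Supply in terms of pb becomes qs = -68 + 4.5(pb + 21) = 26.5 + 4.5pb. Setting this equal to demand: 533 - 7pb = 26.5 + 4.5pb, so pb = 1013/23.
Sellers receive ps = 1013/23 + 21 = 1496/23; q' = 533 − 7·(1013/23) = 5168/23.
Buyers' price falls by p* − pb = 1202/23 − 1013/23 = 189/23; sellers' price rises by ps − p* = 1496/23 − 1202/23 = 294/23.
So consumers capture (189/23)/21 = 9/23 of each unit of subsidy.

Consumer share = 9/23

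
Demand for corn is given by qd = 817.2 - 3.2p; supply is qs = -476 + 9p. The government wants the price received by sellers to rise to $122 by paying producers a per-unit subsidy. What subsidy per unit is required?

Required subsidy s = $61 per unit

At a seller price of 122, quantity supplied is -476 + 9·122 = 622.
Buyers absorb 622 only when they pay pb with 817.2 − 3.2·pb = 622, i.e. pb = 61.
s = ps − pb = 122 − 61 = 61.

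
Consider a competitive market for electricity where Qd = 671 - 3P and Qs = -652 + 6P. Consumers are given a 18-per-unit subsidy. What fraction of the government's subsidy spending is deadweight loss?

DWL / government spending = 9/133

Pre-subsidy: 671 - 3P = -652 + 6P gives P* = 147, Q* = 230.
With the rebate, buyers effectively pay Pb = Ps − 18, where Ps is the price sellers receive.
Demand in terms of Ps becomes Qd = 671 − 3(Ps − 18) = 725 - 3Ps. Setting this equal to supply: 725 - 3Ps = -652 + 6Ps, so Ps = 153.
Buyers pay Pb = 153 − 18 = 135; Q' = -652 + 6·153 = 266.
ΔCS = ½(230 + 266)(147 − 135) = 2976; ΔPS = ½(230 + 266)(153 − 147) = 1488.
Government spending = 18 × 266 = 4788.
DWL = ½ × 18 × (266 − 230) = 324; fraction = 324 / 4788 = 9/133.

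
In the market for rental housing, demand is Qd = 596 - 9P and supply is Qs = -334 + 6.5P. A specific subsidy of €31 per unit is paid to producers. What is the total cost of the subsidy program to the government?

Government cost = €5363

Pre-subsidy: 596 - 9P = -334 + 6.5P gives P* = 60, Q* = 56.
With the subsidy, sellers receive Ps = Pb + 31 for each unit, where Pb is the price buyers pay.
Supply in terms of Pb becomes Qs = -334 + 6.5(Pb + 31) = -132.5 + 6.5Pb. Setting this equal to demand: 596 - 9Pb = -132.5 + 6.5Pb, so Pb = 47.
Sellers receive Ps = 47 + 31 = 78; Q' = 596 − 9·47 = 173.
Government outlay = subsidy × quantity = 31 × 173 = 5363.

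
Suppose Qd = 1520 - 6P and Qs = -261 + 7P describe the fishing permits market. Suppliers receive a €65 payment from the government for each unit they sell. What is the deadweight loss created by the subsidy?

Deadweight loss = €6825

Pre-subsidy: 1520 - 6P = -261 + 7P gives P* = 137, Q* = 698.
With the subsidy, sellers receive Ps = Pb + 65 for each unit, where Pb is the price buyers pay.
Supply in terms of Pb becomes Qs = -261 + 7(Pb + 65) = 194 + 7Pb. Setting this equal to demand: 1520 - 6Pb = 194 + 7Pb, so Pb = 102.
Sellers receive Ps = 102 + 65 = 167; Q' = 1520 − 6·102 = 908.
The subsidy expands output by 908 − 698 = 210 past the efficient level; on those units the gap between marginal cost and willingness to pay runs from 0 up to 65.
DWL = ½ × 65 × 210 = 6825.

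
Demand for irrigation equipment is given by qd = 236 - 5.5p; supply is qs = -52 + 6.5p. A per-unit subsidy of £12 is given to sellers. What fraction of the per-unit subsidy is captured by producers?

Pre-subsidy: 236 - 5.5p = -52 + 6.5p gives p* = 24, q* = 104.
With the subsidy, sellers receive ps = pb + 12 for each unit, where pb is the price buyers pay.
Supply in terms of pb becomes qs = -52 + 6.5(pb + 12) = 26 + 6.5pb. Setting this equal to demand: 236 - 5.5pb = 26 + 6.5pb, so pb = 17.5.
Sellers receive ps = 17.5 + 12 = 29.5; q' = 236 − 5.5·17.5 = 139.75.
Buyers' price falls by p* − pb = 24 − 17.5 = 6.5; sellers' price rises by ps − p* = 29.5 − 24 = 5.5.
So producers capture 5.5/12 = 11/24 of each unit of subsidy.

Producer share = 11/24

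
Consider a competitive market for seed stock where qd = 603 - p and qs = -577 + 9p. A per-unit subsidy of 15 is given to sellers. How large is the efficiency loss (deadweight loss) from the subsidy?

Pre-subsidy: 603 - p = -577 + 9p gives p* = 118, q* = 485.
With the subsidy, sellers receive ps = pb + 15 for each unit, where pb is the price buyers pay.
Supply in terms of pb becomes qs = -577 + 9(pb + 15) = -442 + 9pb. Setting this equal to demand: 603 - pb = -442 + 9pb, so pb = 104.5.
Sellers receive ps = 104.5 + 15 = 119.5; q' = 603 − 1·104.5 = 498.5.
The subsidy expands output by 498.5 − 485 = 13.5 past the efficient level; on those units the gap between marginal cost and willingness to pay runs from 0 up to 15.
DWL = ½ × 15 × 13.5 = 101.25.

Deadweight loss = 101.25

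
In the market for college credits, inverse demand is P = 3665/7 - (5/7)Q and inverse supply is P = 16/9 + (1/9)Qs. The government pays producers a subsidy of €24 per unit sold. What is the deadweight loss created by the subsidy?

Pre-subsidy: 3665/7 - (5/7)Q = 16/9 + (1/9)Q gives Q* = 32873/52 and P* = 3745/52.
With the subsidy, sellers receive Ps = Pb + 24 for each unit, where Pb is the price buyers pay.
On the curves, Pb = 3665/7 - (5/7)Q and Ps = 16/9 + (1/9)Q; the wedge Ps − Pb = 24 gives 16/9 + (1/9)Q − (3665/7 - (5/7)Q) = 24, so Q' = 661.25.
Then Pb = 3665/7 − (5/7)·661.25 = 51.25 and Ps = 16/9 + (1/9)·661.25 = 75.25.
The subsidy expands output by 661.25 − 32873/52 = 378/13 past the efficient level; on those units the gap between marginal cost and willingness to pay runs from 0 up to 24.
DWL = ½ × 24 × 378/13 = 4536/13.

Deadweight loss = 4536/13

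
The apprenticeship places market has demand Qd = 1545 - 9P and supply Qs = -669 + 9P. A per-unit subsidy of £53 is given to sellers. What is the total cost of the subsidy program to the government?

Government cost = £35854.5

Pre-subsidy: 1545 - 9P = -669 + 9P gives P* = 123, Q* = 438.
With the subsidy, sellers receive Ps = Pb + 53 for each unit, where Pb is the price buyers pay.
Supply in terms of Pb becomes Qs = -669 + 9(Pb + 53) = -192 + 9Pb. Setting this equal to demand: 1545 - 9Pb = -192 + 9Pb, so Pb = 96.5.
Sellers receive Ps = 96.5 + 53 = 149.5; Q' = 1545 − 9·96.5 = 676.5.
Government outlay = subsidy × quantity = 53 × 676.5 = 35854.5.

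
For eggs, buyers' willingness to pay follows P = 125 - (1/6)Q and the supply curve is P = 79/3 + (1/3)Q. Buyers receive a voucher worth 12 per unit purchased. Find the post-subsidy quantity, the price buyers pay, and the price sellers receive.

Q' = 664/3; buyers pay 793/9; sellers receive 901/9

Pre-subsidy: 125 - (1/6)Q = 79/3 + (1/3)Q gives Q* = 592/3 and P* = 829/9.
With the rebate, buyers effectively pay Pb = Ps − 12, where Ps is the price sellers receive.
On the curves, Pb = 125 - (1/6)Q and Ps = 79/3 + (1/3)Q; the wedge Ps − Pb = 12 gives 79/3 + (1/3)Q − (125 - (1/6)Q) = 12, so Q' = 664/3.
Then Pb = 125 − (1/6)·(664/3) = 793/9 and Ps = 79/3 + (1/3)·(664/3) = 901/9.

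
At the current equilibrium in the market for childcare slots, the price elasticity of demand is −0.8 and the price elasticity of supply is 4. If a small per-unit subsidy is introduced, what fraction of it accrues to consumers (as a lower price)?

Consumer share = 5/6

For a small subsidy around the equilibrium, the benefit split depends on the relative slopes, which at a point are proportional to the elasticities.
Buyer share = εs/(εs + |εd|) = 4/(4 + 0.8) = 5/6; seller share = |εd|/(εs + |εd|) = 1/6.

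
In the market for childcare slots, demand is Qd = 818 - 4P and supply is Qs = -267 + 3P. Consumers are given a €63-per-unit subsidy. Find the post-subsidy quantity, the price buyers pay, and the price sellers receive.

Q' = 306; buyers pay €128; sellers receive €191

Pre-subsidy: 818 - 4P = -267 + 3P gives P* = 155, Q* = 198.
With the rebate, buyers effectively pay Pb = Ps − 63, where Ps is the price sellers receive.
Demand in terms of Ps becomes Qd = 818 − 4(Ps − 63) = 1070 - 4Ps. Setting this equal to supply: 1070 - 4Ps = -267 + 3Ps, so Ps = 191.
Buyers pay Pb = 191 − 63 = 128; Q' = -267 + 3·191 = 306.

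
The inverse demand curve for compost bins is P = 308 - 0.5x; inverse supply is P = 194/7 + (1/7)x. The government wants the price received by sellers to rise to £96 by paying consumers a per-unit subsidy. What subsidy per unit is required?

Required subsidy s = £27 per unit

At a seller price of 96, quantity supplied is -194 + 7·96 = 478.
Buyers absorb 478 only when they pay Pb = 308 − 0.5·478 = 69.
s = Ps − Pb = 96 − 69 = 27.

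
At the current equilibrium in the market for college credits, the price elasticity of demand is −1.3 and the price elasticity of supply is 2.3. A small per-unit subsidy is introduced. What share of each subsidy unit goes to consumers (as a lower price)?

Consumer share = 23/36

For a small subsidy around the equilibrium, the benefit split depends on the relative slopes, which at a point are proportional to the elasticities.
Buyer share = εs/(εs + |εd|) = 2.3/(2.3 + 1.3) = 23/36; seller share = |εd|/(εs + |εd|) = 13/36.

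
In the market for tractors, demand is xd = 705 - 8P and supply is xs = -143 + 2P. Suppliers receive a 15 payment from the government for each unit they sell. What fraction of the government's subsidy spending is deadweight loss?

Pre-subsidy: 705 - 8P = -143 + 2P gives P* = 84.8, x* = 26.6.
With the subsidy, sellers receive Ps = Pb + 15 for each unit, where Pb is the price buyers pay.
Supply in terms of Pb becomes xs = -143 + 2(Pb + 15) = -113 + 2Pb. Setting this equal to demand: 705 - 8Pb = -113 + 2Pb, so Pb = 81.8.
Sellers receive Ps = 81.8 + 15 = 96.8; x' = 705 − 8·81.8 = 50.6.
ΔCS = ½(26.6 + 50.6)(84.8 − 81.8) = 115.8; ΔPS = ½(26.6 + 50.6)(96.8 − 84.8) = 463.2.
Government spending = 15 × 50.6 = 759.
DWL = ½ × 15 × (50.6 − 26.6) = 180; fraction = 180 / 759 = 60/253.

DWL / government spending = 60/253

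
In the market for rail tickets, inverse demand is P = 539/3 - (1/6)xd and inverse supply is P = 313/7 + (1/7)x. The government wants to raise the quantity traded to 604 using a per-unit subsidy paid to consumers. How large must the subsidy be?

At x = 604, from the demand curve buyers pay Pb = 539/3 − (1/6)·604 = 79; from the supply curve sellers need Ps = 313/7 + (1/7)·604 = 131.
The subsidy must fill the gap: s = Ps − Pb = 131 − 79 = 52.

Required subsidy s = 52 per unit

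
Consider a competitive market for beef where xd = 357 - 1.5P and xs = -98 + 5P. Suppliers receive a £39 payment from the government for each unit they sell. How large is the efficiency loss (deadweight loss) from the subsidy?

Pre-subsidy: 357 - 1.5P = -98 + 5P gives P* = 70, x* = 252.
With the subsidy, sellers receive Ps = Pb + 39 for each unit, where Pb is the price buyers pay.
Supply in terms of Pb becomes xs = -98 + 5(Pb + 39) = 97 + 5Pb. Setting this equal to demand: 357 - 1.5Pb = 97 + 5Pb, so Pb = 40.
Sellers receive Ps = 40 + 39 = 79; x' = 357 − 1.5·40 = 297.
The subsidy expands output by 297 − 252 = 45 past the efficient level; on those units the gap between marginal cost and willingness to pay runs from 0 up to 39.
DWL = ½ × 39 × 45 = 877.5.

Deadweight loss = £877.5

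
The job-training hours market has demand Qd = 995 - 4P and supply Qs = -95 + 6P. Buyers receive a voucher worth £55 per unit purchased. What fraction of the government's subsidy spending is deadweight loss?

Pre-subsidy: 995 - 4P = -95 + 6P gives P* = 109, Q* = 559.
With the rebate, buyers effectively pay Pb = Ps − 55, where Ps is the price sellers receive.
Demand in terms of Ps becomes Qd = 995 − 4(Ps − 55) = 1215 - 4Ps. Setting this equal to supply: 1215 - 4Ps = -95 + 6Ps, so Ps = 131.
Buyers pay Pb = 131 − 55 = 76; Q' = -95 + 6·131 = 691.
ΔCS = ½(559 + 691)(109 − 76) = 20625; ΔPS = ½(559 + 691)(131 − 109) = 13750.
Government spending = 55 × 691 = 38005.
DWL = ½ × 55 × (691 − 559) = 3630; fraction = 3630 / 38005 = 66/691.

DWL / government spending = 66/691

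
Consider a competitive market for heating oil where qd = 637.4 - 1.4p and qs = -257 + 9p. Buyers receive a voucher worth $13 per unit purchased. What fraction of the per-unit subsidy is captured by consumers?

Pre-subsidy: 637.4 - 1.4p = -257 + 9p gives p* = 86, q* = 517.
With the rebate, buyers effectively pay pb = ps − 13, where ps is the price sellers receive.
Demand in terms of ps becomes qd = 637.4 − 1.4(ps − 13) = 655.6 - 1.4ps. Setting this equal to supply: 655.6 - 1.4ps = -257 + 9ps, so ps = 87.75.
Buyers pay pb = 87.75 − 13 = 74.75; q' = -257 + 9·87.75 = 532.75.
Buyers' price falls by p* − pb = 86 − 74.75 = 11.25; sellers' price rises by ps − p* = 87.75 − 86 = 1.75.
So consumers capture 11.25/13 = 45/52 of each unit of subsidy.

Consumer share = 45/52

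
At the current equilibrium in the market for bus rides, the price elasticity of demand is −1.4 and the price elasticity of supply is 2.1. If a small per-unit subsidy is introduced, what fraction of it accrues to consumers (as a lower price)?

Consumer share = 0.6

For a small subsidy around the equilibrium, the benefit split depends on the relative slopes, which at a point are proportional to the elasticities.
Buyer share = εs/(εs + |εd|) = 2.1/(2.1 + 1.4) = 0.6; seller share = |εd|/(εs + |εd|) = 0.4.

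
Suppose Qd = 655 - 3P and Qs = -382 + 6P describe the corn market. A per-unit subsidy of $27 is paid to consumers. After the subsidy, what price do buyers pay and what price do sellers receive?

Pre-subsidy: 655 - 3P = -382 + 6P gives P* = 1037/9, Q* = 928/3.
With the rebate, buyers effectively pay Pb = Ps − 27, where Ps is the price sellers receive.
Demand in terms of Ps becomes Qd = 655 − 3(Ps − 27) = 736 - 3Ps. Setting this equal to supply: 736 - 3Ps = -382 + 6Ps, so Ps = 1118/9.
Buyers pay Pb = 1118/9 − 27 = 875/9; Q' = -382 + 6·(1118/9) = 1090/3.

Buyers pay 875/9; sellers receive 1118/9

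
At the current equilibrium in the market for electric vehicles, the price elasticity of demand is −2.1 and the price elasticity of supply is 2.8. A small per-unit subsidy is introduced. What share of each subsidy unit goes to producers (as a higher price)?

For a small subsidy around the equilibrium, the benefit split depends on the relative slopes, which at a point are proportional to the elasticities.
Buyer share = εs/(εs + |εd|) = 2.8/(2.8 + 2.1) = 4/7; seller share = |εd|/(εs + |εd|) = 3/7.
So producers capture 3/7 of the subsidy.

Producer share = 3/7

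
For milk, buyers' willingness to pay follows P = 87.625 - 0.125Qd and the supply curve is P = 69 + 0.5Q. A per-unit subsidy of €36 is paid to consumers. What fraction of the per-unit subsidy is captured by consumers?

Consumer share = 0.2

Pre-subsidy: 87.625 - 0.125Q = 69 + 0.5Q gives Q* = 29.8 and P* = 83.9.
With the rebate, buyers effectively pay Pb = Ps − 36, where Ps is the price sellers receive.
On the curves, Pb = 87.625 - 0.125Q and Ps = 69 + 0.5Q; the wedge Ps − Pb = 36 gives 69 + 0.5Q − (87.625 - 0.125Q) = 36, so Q' = 87.4.
Then Pb = 87.625 − 0.125·87.4 = 76.7 and Ps = 69 + 0.5·87.4 = 112.7.
Buyers' price falls by P* − Pb = 83.9 − 76.7 = 7.2; sellers' price rises by Ps − P* = 112.7 − 83.9 = 28.8.
So consumers capture 7.2/36 = 0.2 of each unit of subsidy.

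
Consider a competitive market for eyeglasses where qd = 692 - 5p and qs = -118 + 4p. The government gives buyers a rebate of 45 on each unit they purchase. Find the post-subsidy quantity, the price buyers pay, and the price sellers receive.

Pre-subsidy: 692 - 5p = -118 + 4p gives p* = 90, q* = 242.
With the rebate, buyers effectively pay pb = ps − 45, where ps is the price sellers receive.
Demand in terms of ps becomes qd = 692 − 5(ps − 45) = 917 - 5ps. Setting this equal to supply: 917 - 5ps = -118 + 4ps, so ps = 115.
Buyers pay pb = 115 − 45 = 70; q' = -118 + 4·115 = 342.

q' = 342; buyers pay 70; sellers receive 115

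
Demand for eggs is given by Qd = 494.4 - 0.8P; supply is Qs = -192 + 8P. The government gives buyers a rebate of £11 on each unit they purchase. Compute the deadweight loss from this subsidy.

Pre-subsidy: 494.4 - 0.8P = -192 + 8P gives P* = 78, Q* = 432.
With the rebate, buyers effectively pay Pb = Ps − 11, where Ps is the price sellers receive.
Demand in terms of Ps becomes Qd = 494.4 − 0.8(Ps − 11) = 503.2 - 0.8Ps. Setting this equal to supply: 503.2 - 0.8Ps = -192 + 8Ps, so Ps = 79.
Buyers pay Pb = 79 − 11 = 68; Q' = -192 + 8·79 = 440.
The subsidy expands output by 440 − 432 = 8 past the efficient level; on those units the gap between marginal cost and willingness to pay runs from 0 up to 11.
DWL = ½ × 11 × 8 = 44.

Deadweight loss = £44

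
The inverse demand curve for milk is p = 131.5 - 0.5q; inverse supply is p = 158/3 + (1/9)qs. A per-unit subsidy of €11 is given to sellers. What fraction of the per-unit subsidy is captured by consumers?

Pre-subsidy: 131.5 - 0.5q = 158/3 + (1/9)q gives q* = 129 and p* = 67.
With the subsidy, sellers receive ps = pb + 11 for each unit, where pb is the price buyers pay.
On the curves, pb = 131.5 - 0.5q and ps = 158/3 + (1/9)q; the wedge ps − pb = 11 gives 158/3 + (1/9)q − (131.5 - 0.5q) = 11, so q' = 147.
Then pb = 131.5 − 0.5·147 = 58 and ps = 158/3 + (1/9)·147 = 69.
Buyers' price falls by p* − pb = 67 − 58 = 9; sellers' price rises by ps − p* = 69 − 67 = 2.
So consumers capture 9/11 = 9/11 of each unit of subsidy.

Consumer share = 9/11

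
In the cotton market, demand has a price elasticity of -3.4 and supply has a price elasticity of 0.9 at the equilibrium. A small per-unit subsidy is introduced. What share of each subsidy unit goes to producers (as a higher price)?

For a small subsidy around the equilibrium, the benefit split depends on the relative slopes, which at a point are proportional to the elasticities.
Buyer share = εs/(εs + |εd|) = 0.9/(0.9 + 3.4) = 9/43; seller share = |εd|/(εs + |εd|) = 34/43.
So producers capture 34/43 of the subsidy.

Producer share = 34/43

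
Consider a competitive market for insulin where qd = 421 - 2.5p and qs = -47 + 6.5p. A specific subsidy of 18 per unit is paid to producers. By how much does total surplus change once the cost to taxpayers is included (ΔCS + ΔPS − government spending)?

Pre-subsidy: 421 - 2.5p = -47 + 6.5p gives p* = 52, q* = 291.
With the subsidy, sellers receive ps = pb + 18 for each unit, where pb is the price buyers pay.
Supply in terms of pb becomes qs = -47 + 6.5(pb + 18) = 70 + 6.5pb. Setting this equal to demand: 421 - 2.5pb = 70 + 6.5pb, so pb = 39.
Sellers receive ps = 39 + 18 = 57; q' = 421 − 2.5·39 = 323.5.
ΔCS = ½(291 + 323.5)(52 − 39) = 3994.25; ΔPS = ½(291 + 323.5)(57 − 52) = 1536.25.
Government spending = 18 × 323.5 = 5823.
Net change = 3994.25 + 1536.25 − 5823 = -292.5. The loss equals the DWL triangle ½·18·32.5.

Net change in total surplus = -292.5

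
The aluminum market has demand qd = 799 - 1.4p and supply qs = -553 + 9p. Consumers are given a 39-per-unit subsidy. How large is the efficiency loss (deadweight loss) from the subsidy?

Deadweight loss = 921.375

Pre-subsidy: 799 - 1.4p = -553 + 9p gives p* = 130, q* = 617.
With the rebate, buyers effectively pay pb = ps − 39, where ps is the price sellers receive.
Demand in terms of ps becomes qd = 799 − 1.4(ps − 39) = 853.6 - 1.4ps. Setting this equal to supply: 853.6 - 1.4ps = -553 + 9ps, so ps = 135.25.
Buyers pay pb = 135.25 − 39 = 96.25; q' = -553 + 9·135.25 = 664.25.
The subsidy expands output by 664.25 − 617 = 47.25 past the efficient level; on those units the gap between marginal cost and willingness to pay runs from 0 up to 39.
DWL = ½ × 39 × 47.25 = 921.375.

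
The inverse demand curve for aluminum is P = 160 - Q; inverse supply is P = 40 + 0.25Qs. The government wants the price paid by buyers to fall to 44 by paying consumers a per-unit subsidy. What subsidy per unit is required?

At a buyer price of 44, quantity demanded is 160 − 1·44 = 116.
Sellers supply 116 only when they receive Ps = 40 + 0.25·116 = 69.
s = Ps − Pb = 69 − 44 = 25.

Required subsidy s = 25 per unit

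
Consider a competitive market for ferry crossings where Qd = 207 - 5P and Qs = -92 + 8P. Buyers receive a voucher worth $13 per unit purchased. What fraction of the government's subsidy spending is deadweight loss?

DWL / government spending = 5/33

Pre-subsidy: 207 - 5P = -92 + 8P gives P* = 23, Q* = 92.
With the rebate, buyers effectively pay Pb = Ps − 13, where Ps is the price sellers receive.
Demand in terms of Ps becomes Qd = 207 − 5(Ps − 13) = 272 - 5Ps. Setting this equal to supply: 272 - 5Ps = -92 + 8Ps, so Ps = 28.
Buyers pay Pb = 28 − 13 = 15; Q' = -92 + 8·28 = 132.
ΔCS = ½(92 + 132)(23 − 15) = 896; ΔPS = ½(92 + 132)(28 − 23) = 560.
Government spending = 13 × 132 = 1716.
DWL = ½ × 13 × (132 − 92) = 260; fraction = 260 / 1716 = 5/33.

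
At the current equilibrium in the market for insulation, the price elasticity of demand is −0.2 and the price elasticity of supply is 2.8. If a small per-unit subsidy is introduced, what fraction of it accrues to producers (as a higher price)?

Producer share = 1/15

For a small subsidy around the equilibrium, the benefit split depends on the relative slopes, which at a point are proportional to the elasticities.
Buyer share = εs/(εs + |εd|) = 2.8/(2.8 + 0.2) = 14/15; seller share = |εd|/(εs + |εd|) = 1/15.
So producers capture 1/15 of the subsidy.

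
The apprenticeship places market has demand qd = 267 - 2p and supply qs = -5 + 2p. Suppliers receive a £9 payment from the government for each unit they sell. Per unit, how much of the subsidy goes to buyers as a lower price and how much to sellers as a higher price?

Pre-subsidy: 267 - 2p = -5 + 2p gives p* = 68, q* = 131.
With the subsidy, sellers receive ps = pb + 9 for each unit, where pb is the price buyers pay.
Supply in terms of pb becomes qs = -5 + 2(pb + 9) = 13 + 2pb. Setting this equal to demand: 267 - 2pb = 13 + 2pb, so pb = 63.5.
Sellers receive ps = 63.5 + 9 = 72.5; q' = 267 − 2·63.5 = 140.
Buyers' price falls by p* − pb = 68 − 63.5 = 4.5; sellers' price rises by ps − p* = 72.5 − 68 = 4.5.

Buyers gain £4.5 per unit; sellers gain £4.5 per unit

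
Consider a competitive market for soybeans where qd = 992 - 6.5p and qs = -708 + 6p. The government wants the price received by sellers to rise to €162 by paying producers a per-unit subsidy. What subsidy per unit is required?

At a seller price of 162, quantity supplied is -708 + 6·162 = 264.
Buyers absorb 264 only when they pay pb with 992 − 6.5·pb = 264, i.e. pb = 112.
s = ps − pb = 162 − 112 = 50.

Required subsidy s = €50 per unit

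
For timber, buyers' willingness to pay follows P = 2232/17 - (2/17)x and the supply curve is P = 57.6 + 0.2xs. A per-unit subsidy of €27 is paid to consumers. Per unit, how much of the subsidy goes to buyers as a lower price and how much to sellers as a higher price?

Buyers gain €10 per unit; sellers gain €17 per unit

Pre-subsidy: 2232/17 - (2/17)x = 57.6 + 0.2x gives x* = 232 and P* = 104.
With the rebate, buyers effectively pay Pb = Ps − 27, where Ps is the price sellers receive.
On the curves, Pb = 2232/17 - (2/17)x and Ps = 57.6 + 0.2x; the wedge Ps − Pb = 27 gives 57.6 + 0.2x − (2232/17 - (2/17)x) = 27, so x' = 317.
Then Pb = 2232/17 − (2/17)·317 = 94 and Ps = 57.6 + 0.2·317 = 121.
Buyers' price falls by P* − Pb = 104 − 94 = 10; sellers' price rises by Ps − P* = 121 − 104 = 17.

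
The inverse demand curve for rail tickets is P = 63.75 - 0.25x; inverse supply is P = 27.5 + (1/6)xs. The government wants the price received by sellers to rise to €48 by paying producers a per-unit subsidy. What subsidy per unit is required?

Required subsidy s = €15 per unit

At a seller price of 48, quantity supplied is -165 + 6·48 = 123.
Buyers absorb 123 only when they pay Pb = 63.75 − 0.25·123 = 33.
s = Ps − Pb = 48 − 33 = 15.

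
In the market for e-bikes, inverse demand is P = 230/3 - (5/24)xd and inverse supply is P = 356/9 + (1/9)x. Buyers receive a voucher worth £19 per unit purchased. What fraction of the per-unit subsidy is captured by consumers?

Pre-subsidy: 230/3 - (5/24)x = 356/9 + (1/9)x gives x* = 2672/23 and P* = 3620/69.
With the rebate, buyers effectively pay Pb = Ps − 19, where Ps is the price sellers receive.
On the curves, Pb = 230/3 - (5/24)x and Ps = 356/9 + (1/9)x; the wedge Ps − Pb = 19 gives 356/9 + (1/9)x − (230/3 - (5/24)x) = 19, so x' = 4040/23.
Then Pb = 230/3 − (5/24)·(4040/23) = 2765/69 and Ps = 356/9 + (1/9)·(4040/23) = 4076/69.
Buyers' price falls by P* − Pb = 3620/69 − 2765/69 = 285/23; sellers' price rises by Ps − P* = 4076/69 − 3620/69 = 152/23.
So consumers capture (285/23)/19 = 15/23 of each unit of subsidy.

Consumer share = 15/23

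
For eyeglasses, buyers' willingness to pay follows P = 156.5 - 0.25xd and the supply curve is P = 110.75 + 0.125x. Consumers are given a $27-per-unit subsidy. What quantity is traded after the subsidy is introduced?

Pre-subsidy: 156.5 - 0.25x = 110.75 + 0.125x gives x* = 122 and P* = 126.
With the rebate, buyers effectively pay Pb = Ps − 27, where Ps is the price sellers receive.
On the curves, Pb = 156.5 - 0.25x and Ps = 110.75 + 0.125x; the wedge Ps − Pb = 27 gives 110.75 + 0.125x − (156.5 - 0.25x) = 27, so x' = 194.
Then Pb = 156.5 − 0.25·194 = 108 and Ps = 110.75 + 0.125·194 = 135.

x' = 194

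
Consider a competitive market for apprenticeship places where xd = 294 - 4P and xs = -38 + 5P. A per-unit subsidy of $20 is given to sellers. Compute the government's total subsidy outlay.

Government cost = 34360/9

Pre-subsidy: 294 - 4P = -38 + 5P gives P* = 332/9, x* = 1318/9.
With the subsidy, sellers receive Ps = Pb + 20 for each unit, where Pb is the price buyers pay.
Supply in terms of Pb becomes xs = -38 + 5(Pb + 20) = 62 + 5Pb. Setting this equal to demand: 294 - 4Pb = 62 + 5Pb, so Pb = 232/9.
Sellers receive Ps = 232/9 + 20 = 412/9; x' = 294 − 4·(232/9) = 1718/9.
Government outlay = subsidy × quantity = 20 × 1718/9 = 34360/9.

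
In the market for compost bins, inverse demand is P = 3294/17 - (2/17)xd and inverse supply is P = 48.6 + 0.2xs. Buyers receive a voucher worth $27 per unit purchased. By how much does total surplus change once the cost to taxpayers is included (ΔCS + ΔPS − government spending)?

Net change in total surplus = -$1147.5

Pre-subsidy: 3294/17 - (2/17)x = 48.6 + 0.2x gives x* = 457 and P* = 140.
With the rebate, buyers effectively pay Pb = Ps − 27, where Ps is the price sellers receive.
On the curves, Pb = 3294/17 - (2/17)x and Ps = 48.6 + 0.2x; the wedge Ps − Pb = 27 gives 48.6 + 0.2x − (3294/17 - (2/17)x) = 27, so x' = 542.
Then Pb = 3294/17 − (2/17)·542 = 130 and Ps = 48.6 + 0.2·542 = 157.
ΔCS = ½(457 + 542)(140 − 130) = 4995; ΔPS = ½(457 + 542)(157 − 140) = 8491.5.
Government spending = 27 × 542 = 14634.
Net change = 4995 + 8491.5 − 14634 = -1147.5. The loss equals the DWL triangle ½·27·85.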